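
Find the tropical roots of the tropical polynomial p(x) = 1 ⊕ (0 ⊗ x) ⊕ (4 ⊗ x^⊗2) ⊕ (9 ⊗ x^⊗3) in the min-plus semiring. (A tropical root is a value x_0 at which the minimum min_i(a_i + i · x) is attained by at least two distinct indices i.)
Roots: {-5, -4, 1}

Each tropical root is a break point of the lower envelope of the lines y = a_i + i · x (there are 4 lines, with slopes 0, 1, ..., 3). Only the lines that attain the minimum somewhere contribute to roots; other lines are dominated. Here the surviving (envelope) indices are i = 3, i = 2, i = 1, i = 0.
Intersections between consecutive envelope lines give the roots: for adjacent envelope indices i < j the intersection is x = (a_i − a_j) / (j − i). Reading off the sorted break points: {-5, -4, 1}.
Verification: at each break x_0, at least two indices attain the minimum of min_i(a_i + i · x_0).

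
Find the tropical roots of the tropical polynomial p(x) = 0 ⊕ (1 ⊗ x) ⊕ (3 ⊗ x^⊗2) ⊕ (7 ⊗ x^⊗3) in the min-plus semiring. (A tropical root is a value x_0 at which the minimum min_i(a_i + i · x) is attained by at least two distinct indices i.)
Roots: {-4, -2, -1}

Each tropical root is a break point of the lower envelope of the lines y = a_i + i · x (there are 4 lines, with slopes 0, 1, ..., 3). Only the lines that attain the minimum somewhere contribute to roots; other lines are dominated. Here the surviving (envelope) indices are i = 3, i = 2, i = 1, i = 0.
Intersections between consecutive envelope lines give the roots: for adjacent envelope indices i < j the intersection is x = (a_i − a_j) / (j − i). Reading off the sorted break points: {-4, -2, -1}.
Verification: at each break x_0, at least two indices attain the minimum of min_i(a_i + i · x_0).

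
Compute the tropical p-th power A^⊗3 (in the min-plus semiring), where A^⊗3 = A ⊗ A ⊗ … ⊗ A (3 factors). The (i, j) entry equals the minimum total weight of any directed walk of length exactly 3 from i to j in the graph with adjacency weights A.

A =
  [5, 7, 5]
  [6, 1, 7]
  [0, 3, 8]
A^⊗3 =
  [10, 9, 10]
  [8, 3, 9]
  [5, 5, 10]

Each entry (A^⊗3)_ij equals the minimum over all length-3 walks i = v_0 → v_1 → … → v_3 = j of Σ_t A[v_t][v_{t+1}]. For example, for (i, j) = (0, 2) we minimise over 9 possible intermediate vertex sequences; the minimum is 10, attained along the walk 0 → 2 → 0 → 2.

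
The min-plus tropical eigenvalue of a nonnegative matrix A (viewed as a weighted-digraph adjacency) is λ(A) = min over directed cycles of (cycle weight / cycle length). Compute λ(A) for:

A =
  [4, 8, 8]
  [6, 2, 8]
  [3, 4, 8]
λ(A) = 2

Enumerate directed cycles and compute their means (weight / length). Sample:
  cycle 0 → 0: weight = 4, length = 1, mean = 4/1 ≈ 4.000
  cycle 1 → 1: weight = 2, length = 1, mean = 2/1 ≈ 2.000
  cycle 2 → 2: weight = 8, length = 1, mean = 8/1 ≈ 8.000
  cycle 0 → 1 → 0: weight = 14, length = 2, mean = 14/2 ≈ 7.000
  cycle 0 → 2 → 0: weight = 11, length = 2, mean = 11/2 ≈ 5.500
  cycle 1 → 0 → 1: weight = 14, length = 2, mean = 14/2 ≈ 7.000
Minimum mean = 2.000, attained e.g. along the cycle 1 → 1 with weight 2 and length 1. So λ(A) = 2/1 = 2.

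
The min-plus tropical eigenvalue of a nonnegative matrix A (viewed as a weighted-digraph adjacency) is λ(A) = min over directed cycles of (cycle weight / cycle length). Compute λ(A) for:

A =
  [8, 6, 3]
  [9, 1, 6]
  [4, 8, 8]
λ(A) = 1

Enumerate directed cycles and compute their means (weight / length). Sample:
  cycle 0 → 0: weight = 8, length = 1, mean = 8/1 ≈ 8.000
  cycle 1 → 1: weight = 1, length = 1, mean = 1/1 ≈ 1.000
  cycle 2 → 2: weight = 8, length = 1, mean = 8/1 ≈ 8.000
  cycle 0 → 1 → 0: weight = 15, length = 2, mean = 15/2 ≈ 7.500
  cycle 0 → 2 → 0: weight = 7, length = 2, mean = 7/2 ≈ 3.500
  cycle 1 → 0 → 1: weight = 15, length = 2, mean = 15/2 ≈ 7.500
Minimum mean = 1.000, attained e.g. along the cycle 1 → 1 with weight 1 and length 1. So λ(A) = 1/1 = 1.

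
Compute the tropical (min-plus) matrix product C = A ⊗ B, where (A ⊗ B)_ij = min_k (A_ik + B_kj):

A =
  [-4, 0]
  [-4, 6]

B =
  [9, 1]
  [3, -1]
A ⊗ B =
  [3, -3]
  [5, -3]

Apply the min-plus product entry-by-entry:
  C[0][0] = min over k of (A[0][0] + B[0][0] = -4 + 9 = 5, A[0][1] + B[1][0] = 0 + 3 = 3) = 3 (attained at k = 1)
  C[0][1] = min over k of (A[0][0] + B[0][1] = -4 + 1 = -3, A[0][1] + B[1][1] = 0 + -1 = -1) = -3 (attained at k = 0)
  C[1][0] = min over k of (A[1][0] + B[0][0] = -4 + 9 = 5, A[1][1] + B[1][0] = 6 + 3 = 9) = 5 (attained at k = 0)
  C[1][1] = min over k of (A[1][0] + B[0][1] = -4 + 1 = -3, A[1][1] + B[1][1] = 6 + -1 = 5) = -3 (attained at k = 0)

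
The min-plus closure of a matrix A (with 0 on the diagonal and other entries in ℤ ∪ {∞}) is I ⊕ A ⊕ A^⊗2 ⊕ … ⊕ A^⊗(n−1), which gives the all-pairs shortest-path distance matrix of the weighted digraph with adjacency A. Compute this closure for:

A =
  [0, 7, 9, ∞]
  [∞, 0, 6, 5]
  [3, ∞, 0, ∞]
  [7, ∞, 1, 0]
Closure =
  [0, 7, 9, 12]
  [9, 0, 6, 5]
  [3, 10, 0, 15]
  [4, 11, 1, 0]

This is the Floyd-Warshall all-pairs shortest-path computation. For each intermediate vertex k = 0, 1, …, 3, update dist[i][j] ← min(dist[i][j], dist[i][k] + dist[k][j]). The final matrix gives, for each (i, j), the minimum total weight of any directed path from i to j (possibly empty when i = j).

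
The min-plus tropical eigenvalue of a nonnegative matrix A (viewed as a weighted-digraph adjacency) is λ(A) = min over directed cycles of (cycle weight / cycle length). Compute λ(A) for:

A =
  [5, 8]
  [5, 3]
λ(A) = 3

Enumerate directed cycles and compute their means (weight / length). Sample:
  cycle 0 → 0: weight = 5, length = 1, mean = 5/1 ≈ 5.000
  cycle 1 → 1: weight = 3, length = 1, mean = 3/1 ≈ 3.000
  cycle 0 → 1 → 0: weight = 13, length = 2, mean = 13/2 ≈ 6.500
  cycle 1 → 0 → 1: weight = 13, length = 2, mean = 13/2 ≈ 6.500
Minimum mean = 3.000, attained e.g. along the cycle 1 → 1 with weight 3 and length 1. So λ(A) = 3/1 = 3.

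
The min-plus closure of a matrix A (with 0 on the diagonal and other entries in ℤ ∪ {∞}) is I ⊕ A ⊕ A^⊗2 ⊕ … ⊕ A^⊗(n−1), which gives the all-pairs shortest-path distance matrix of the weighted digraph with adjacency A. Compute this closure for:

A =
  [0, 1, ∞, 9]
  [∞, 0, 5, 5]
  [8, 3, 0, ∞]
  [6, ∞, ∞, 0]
Closure =
  [0, 1, 6, 6]
  [11, 0, 5, 5]
  [8, 3, 0, 8]
  [6, 7, 12, 0]

This is the Floyd-Warshall all-pairs shortest-path computation. For each intermediate vertex k = 0, 1, …, 3, update dist[i][j] ← min(dist[i][j], dist[i][k] + dist[k][j]). The final matrix gives, for each (i, j), the minimum total weight of any directed path from i to j (possibly empty when i = j).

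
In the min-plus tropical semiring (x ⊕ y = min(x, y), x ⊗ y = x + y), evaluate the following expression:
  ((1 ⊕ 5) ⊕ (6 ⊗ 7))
((1 ⊕ 5) ⊕ (6 ⊗ 7)) = 1

Expand innermost to outermost. Recall ⊕ takes the minimum of its arguments and ⊗ takes their sum. Working out the expression ((1 ⊕ 5) ⊕ (6 ⊗ 7)) gives 1.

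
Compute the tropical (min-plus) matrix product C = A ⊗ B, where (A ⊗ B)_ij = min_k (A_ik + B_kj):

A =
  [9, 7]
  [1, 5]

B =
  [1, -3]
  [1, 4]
A ⊗ B =
  [8, 6]
  [2, -2]

Apply the min-plus product entry-by-entry:
  C[0][0] = min over k of (A[0][0] + B[0][0] = 9 + 1 = 10, A[0][1] + B[1][0] = 7 + 1 = 8) = 8 (attained at k = 1)
  C[0][1] = min over k of (A[0][0] + B[0][1] = 9 + -3 = 6, A[0][1] + B[1][1] = 7 + 4 = 11) = 6 (attained at k = 0)
  C[1][0] = min over k of (A[1][0] + B[0][0] = 1 + 1 = 2, A[1][1] + B[1][0] = 5 + 1 = 6) = 2 (attained at k = 0)
  C[1][1] = min over k of (A[1][0] + B[0][1] = 1 + -3 = -2, A[1][1] + B[1][1] = 5 + 4 = 9) = -2 (attained at k = 0)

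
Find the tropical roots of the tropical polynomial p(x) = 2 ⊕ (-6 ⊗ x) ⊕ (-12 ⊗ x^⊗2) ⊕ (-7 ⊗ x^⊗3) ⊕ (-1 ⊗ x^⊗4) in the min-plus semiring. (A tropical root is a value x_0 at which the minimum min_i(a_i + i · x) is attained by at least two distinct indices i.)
Roots: {-6, -5, 6, 8}

Each tropical root is a break point of the lower envelope of the lines y = a_i + i · x (there are 5 lines, with slopes 0, 1, ..., 4). Only the lines that attain the minimum somewhere contribute to roots; other lines are dominated. Here the surviving (envelope) indices are i = 4, i = 3, i = 2, i = 1, i = 0.
Intersections between consecutive envelope lines give the roots: for adjacent envelope indices i < j the intersection is x = (a_i − a_j) / (j − i). Reading off the sorted break points: {-6, -5, 6, 8}.
Verification: at each break x_0, at least two indices attain the minimum of min_i(a_i + i · x_0).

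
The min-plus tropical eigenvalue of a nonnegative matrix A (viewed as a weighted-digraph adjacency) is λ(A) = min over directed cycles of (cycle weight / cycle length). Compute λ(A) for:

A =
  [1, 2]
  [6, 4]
λ(A) = 1

Enumerate directed cycles and compute their means (weight / length). Sample:
  cycle 0 → 0: weight = 1, length = 1, mean = 1/1 ≈ 1.000
  cycle 1 → 1: weight = 4, length = 1, mean = 4/1 ≈ 4.000
  cycle 0 → 1 → 0: weight = 8, length = 2, mean = 8/2 ≈ 4.000
  cycle 1 → 0 → 1: weight = 8, length = 2, mean = 8/2 ≈ 4.000
Minimum mean = 1.000, attained e.g. along the cycle 0 → 0 with weight 1 and length 1. So λ(A) = 1/1 = 1.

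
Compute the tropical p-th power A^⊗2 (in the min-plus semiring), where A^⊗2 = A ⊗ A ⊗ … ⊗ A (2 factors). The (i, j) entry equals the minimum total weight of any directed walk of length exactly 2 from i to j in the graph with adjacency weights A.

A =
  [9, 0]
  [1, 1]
A^⊗2 =
  [1, 1]
  [2, 1]

Each entry (A^⊗2)_ij equals the minimum over all length-2 walks i = v_0 → v_1 → … → v_2 = j of Σ_t A[v_t][v_{t+1}]. For example, for (i, j) = (0, 1) we minimise over 2 possible intermediate vertex sequences; the minimum is 1, attained along the walk 0 → 1 → 1.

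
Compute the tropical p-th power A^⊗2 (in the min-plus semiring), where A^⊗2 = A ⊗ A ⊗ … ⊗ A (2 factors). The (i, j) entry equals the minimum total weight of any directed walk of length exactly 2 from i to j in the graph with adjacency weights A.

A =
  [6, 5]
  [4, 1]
A^⊗2 =
  [9, 6]
  [5, 2]

Each entry (A^⊗2)_ij equals the minimum over all length-2 walks i = v_0 → v_1 → … → v_2 = j of Σ_t A[v_t][v_{t+1}]. For example, for (i, j) = (0, 1) we minimise over 2 possible intermediate vertex sequences; the minimum is 6, attained along the walk 0 → 1 → 1.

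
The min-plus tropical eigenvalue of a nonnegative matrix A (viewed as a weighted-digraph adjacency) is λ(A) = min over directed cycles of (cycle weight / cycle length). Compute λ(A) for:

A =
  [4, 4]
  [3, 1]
λ(A) = 1

Enumerate directed cycles and compute their means (weight / length). Sample:
  cycle 0 → 0: weight = 4, length = 1, mean = 4/1 ≈ 4.000
  cycle 1 → 1: weight = 1, length = 1, mean = 1/1 ≈ 1.000
  cycle 0 → 1 → 0: weight = 7, length = 2, mean = 7/2 ≈ 3.500
  cycle 1 → 0 → 1: weight = 7, length = 2, mean = 7/2 ≈ 3.500
Minimum mean = 1.000, attained e.g. along the cycle 1 → 1 with weight 1 and length 1. So λ(A) = 1/1 = 1.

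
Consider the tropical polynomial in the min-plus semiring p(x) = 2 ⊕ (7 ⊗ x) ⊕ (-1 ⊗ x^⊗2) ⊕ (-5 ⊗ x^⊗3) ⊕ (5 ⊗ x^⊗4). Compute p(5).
p(5) = 2

A tropical monomial a ⊗ x^⊗i evaluates to a + i · x. Evaluating each term at x = 5:
  Term 0 contributes 2 + 0 · 5 = 2
  Term 1 contributes 7 + 1 · 5 = 12
  Term 2 contributes -1 + 2 · 5 = 9
  Term 3 contributes -5 + 3 · 5 = 10
  Term 4 contributes 5 + 4 · 5 = 25
p(5) = ⊕ of these = min[2, 12, 9, 10, 25] = 2.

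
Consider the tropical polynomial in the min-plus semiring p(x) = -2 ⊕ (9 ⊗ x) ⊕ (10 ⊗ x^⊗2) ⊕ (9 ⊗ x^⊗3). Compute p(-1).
p(-1) = -2

A tropical monomial a ⊗ x^⊗i evaluates to a + i · x. Evaluating each term at x = -1:
  Term 0 contributes -2 + 0 · -1 = -2
  Term 1 contributes 9 + 1 · -1 = 8
  Term 2 contributes 10 + 2 · -1 = 8
  Term 3 contributes 9 + 3 · -1 = 6
p(-1) = ⊕ of these = min[-2, 8, 8, 6] = -2.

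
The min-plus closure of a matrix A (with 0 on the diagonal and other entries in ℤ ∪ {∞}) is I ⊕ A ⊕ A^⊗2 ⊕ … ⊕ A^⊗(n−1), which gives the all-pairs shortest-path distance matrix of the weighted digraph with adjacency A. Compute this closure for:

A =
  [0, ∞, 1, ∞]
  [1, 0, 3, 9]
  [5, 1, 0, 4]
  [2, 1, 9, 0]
Closure =
  [0, 2, 1, 5]
  [1, 0, 2, 6]
  [2, 1, 0, 4]
  [2, 1, 3, 0]

This is the Floyd-Warshall all-pairs shortest-path computation. For each intermediate vertex k = 0, 1, …, 3, update dist[i][j] ← min(dist[i][j], dist[i][k] + dist[k][j]). The final matrix gives, for each (i, j), the minimum total weight of any directed path from i to j (possibly empty when i = j).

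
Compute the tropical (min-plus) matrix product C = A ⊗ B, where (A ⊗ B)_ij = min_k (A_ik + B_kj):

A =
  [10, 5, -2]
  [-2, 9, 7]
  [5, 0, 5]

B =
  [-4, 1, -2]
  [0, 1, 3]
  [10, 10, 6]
A ⊗ B =
  [5, 6, 4]
  [-6, -1, -4]
  [0, 1, 3]

Apply the min-plus product entry-by-entry:
  C[0][0] = min over k of (A[0][0] + B[0][0] = 10 + -4 = 6, A[0][1] + B[1][0] = 5 + 0 = 5, A[0][2] + B[2][0] = -2 + 10 = 8) = 5 (attained at k = 1)
  C[0][1] = min over k of (A[0][0] + B[0][1] = 10 + 1 = 11, A[0][1] + B[1][1] = 5 + 1 = 6, A[0][2] + B[2][1] = -2 + 10 = 8) = 6 (attained at k = 1)
  C[0][2] = min over k of (A[0][0] + B[0][2] = 10 + -2 = 8, A[0][1] + B[1][2] = 5 + 3 = 8, A[0][2] + B[2][2] = -2 + 6 = 4) = 4 (attained at k = 2)
  C[1][0] = min over k of (A[1][0] + B[0][0] = -2 + -4 = -6, A[1][1] + B[1][0] = 9 + 0 = 9, A[1][2] + B[2][0] = 7 + 10 = 17) = -6 (attained at k = 0)
  C[1][1] = min over k of (A[1][0] + B[0][1] = -2 + 1 = -1, A[1][1] + B[1][1] = 9 + 1 = 10, A[1][2] + B[2][1] = 7 + 10 = 17) = -1 (attained at k = 0)
  C[1][2] = min over k of (A[1][0] + B[0][2] = -2 + -2 = -4, A[1][1] + B[1][2] = 9 + 3 = 12, A[1][2] + B[2][2] = 7 + 6 = 13) = -4 (attained at k = 0)
  C[2][0] = min over k of (A[2][0] + B[0][0] = 5 + -4 = 1, A[2][1] + B[1][0] = 0 + 0 = 0, A[2][2] + B[2][0] = 5 + 10 = 15) = 0 (attained at k = 1)
  C[2][1] = min over k of (A[2][0] + B[0][1] = 5 + 1 = 6, A[2][1] + B[1][1] = 0 + 1 = 1, A[2][2] + B[2][1] = 5 + 10 = 15) = 1 (attained at k = 1)
  C[2][2] = min over k of (A[2][0] + B[0][2] = 5 + -2 = 3, A[2][1] + B[1][2] = 0 + 3 = 3, A[2][2] + B[2][2] = 5 + 6 = 11) = 3 (attained at k = 0)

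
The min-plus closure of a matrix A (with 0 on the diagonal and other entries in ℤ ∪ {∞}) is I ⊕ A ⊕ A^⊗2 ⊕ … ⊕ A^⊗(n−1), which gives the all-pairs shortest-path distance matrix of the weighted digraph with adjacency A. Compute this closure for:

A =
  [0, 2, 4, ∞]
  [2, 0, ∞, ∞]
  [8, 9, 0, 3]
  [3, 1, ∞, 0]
Closure =
  [0, 2, 4, 7]
  [2, 0, 6, 9]
  [6, 4, 0, 3]
  [3, 1, 7, 0]

This is the Floyd-Warshall all-pairs shortest-path computation. For each intermediate vertex k = 0, 1, …, 3, update dist[i][j] ← min(dist[i][j], dist[i][k] + dist[k][j]). The final matrix gives, for each (i, j), the minimum total weight of any directed path from i to j (possibly empty when i = j).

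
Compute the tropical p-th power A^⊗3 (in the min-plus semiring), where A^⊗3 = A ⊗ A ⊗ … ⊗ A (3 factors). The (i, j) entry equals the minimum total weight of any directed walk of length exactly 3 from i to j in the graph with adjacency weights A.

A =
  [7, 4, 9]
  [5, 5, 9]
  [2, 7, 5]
A^⊗3 =
  [14, 13, 18]
  [14, 14, 18]
  [11, 11, 15]

Each entry (A^⊗3)_ij equals the minimum over all length-3 walks i = v_0 → v_1 → … → v_3 = j of Σ_t A[v_t][v_{t+1}]. For example, for (i, j) = (0, 2) we minimise over 9 possible intermediate vertex sequences; the minimum is 18, attained along the walk 0 → 1 → 0 → 2.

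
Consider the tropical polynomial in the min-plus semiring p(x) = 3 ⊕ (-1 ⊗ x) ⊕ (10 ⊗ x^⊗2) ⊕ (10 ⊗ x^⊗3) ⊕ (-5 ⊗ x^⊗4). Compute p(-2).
p(-2) = -13

A tropical monomial a ⊗ x^⊗i evaluates to a + i · x. Evaluating each term at x = -2:
  Term 0 contributes 3 + 0 · -2 = 3
  Term 1 contributes -1 + 1 · -2 = -3
  Term 2 contributes 10 + 2 · -2 = 6
  Term 3 contributes 10 + 3 · -2 = 4
  Term 4 contributes -5 + 4 · -2 = -13
p(-2) = ⊕ of these = min[3, -3, 6, 4, -13] = -13.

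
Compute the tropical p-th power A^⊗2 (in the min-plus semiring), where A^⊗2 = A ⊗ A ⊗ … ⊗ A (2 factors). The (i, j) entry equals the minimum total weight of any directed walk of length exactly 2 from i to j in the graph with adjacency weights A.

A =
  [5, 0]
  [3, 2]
A^⊗2 =
  [3, 2]
  [5, 3]

Each entry (A^⊗2)_ij equals the minimum over all length-2 walks i = v_0 → v_1 → … → v_2 = j of Σ_t A[v_t][v_{t+1}]. For example, for (i, j) = (0, 1) we minimise over 2 possible intermediate vertex sequences; the minimum is 2, attained along the walk 0 → 1 → 1.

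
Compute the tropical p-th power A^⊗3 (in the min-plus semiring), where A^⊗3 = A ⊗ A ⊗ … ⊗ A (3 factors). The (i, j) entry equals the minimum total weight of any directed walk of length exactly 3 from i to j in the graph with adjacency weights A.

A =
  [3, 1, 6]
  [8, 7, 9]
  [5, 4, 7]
A^⊗3 =
  [9, 7, 12]
  [14, 12, 17]
  [11, 9, 14]

Each entry (A^⊗3)_ij equals the minimum over all length-3 walks i = v_0 → v_1 → … → v_3 = j of Σ_t A[v_t][v_{t+1}]. For example, for (i, j) = (0, 2) we minimise over 9 possible intermediate vertex sequences; the minimum is 12, attained along the walk 0 → 0 → 0 → 2.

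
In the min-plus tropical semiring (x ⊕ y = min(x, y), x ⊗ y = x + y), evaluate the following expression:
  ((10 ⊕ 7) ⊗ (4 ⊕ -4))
((10 ⊕ 7) ⊗ (4 ⊕ -4)) = 3

Expand innermost to outermost. Recall ⊕ takes the minimum of its arguments and ⊗ takes their sum. Working out the expression ((10 ⊕ 7) ⊗ (4 ⊕ -4)) gives 3.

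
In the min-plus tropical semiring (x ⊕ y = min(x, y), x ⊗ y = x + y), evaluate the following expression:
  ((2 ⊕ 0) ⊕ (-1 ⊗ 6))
((2 ⊕ 0) ⊕ (-1 ⊗ 6)) = 0

Expand innermost to outermost. Recall ⊕ takes the minimum of its arguments and ⊗ takes their sum. Working out the expression ((2 ⊕ 0) ⊕ (-1 ⊗ 6)) gives 0.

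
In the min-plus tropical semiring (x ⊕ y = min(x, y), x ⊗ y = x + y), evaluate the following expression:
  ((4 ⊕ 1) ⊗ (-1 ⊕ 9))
((4 ⊕ 1) ⊗ (-1 ⊕ 9)) = 0

Expand innermost to outermost. Recall ⊕ takes the minimum of its arguments and ⊗ takes their sum. Working out the expression ((4 ⊕ 1) ⊗ (-1 ⊕ 9)) gives 0.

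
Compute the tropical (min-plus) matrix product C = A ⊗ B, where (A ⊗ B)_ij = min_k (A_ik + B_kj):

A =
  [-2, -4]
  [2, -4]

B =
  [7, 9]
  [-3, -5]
A ⊗ B =
  [-7, -9]
  [-7, -9]

Apply the min-plus product entry-by-entry:
  C[0][0] = min over k of (A[0][0] + B[0][0] = -2 + 7 = 5, A[0][1] + B[1][0] = -4 + -3 = -7) = -7 (attained at k = 1)
  C[0][1] = min over k of (A[0][0] + B[0][1] = -2 + 9 = 7, A[0][1] + B[1][1] = -4 + -5 = -9) = -9 (attained at k = 1)
  C[1][0] = min over k of (A[1][0] + B[0][0] = 2 + 7 = 9, A[1][1] + B[1][0] = -4 + -3 = -7) = -7 (attained at k = 1)
  C[1][1] = min over k of (A[1][0] + B[0][1] = 2 + 9 = 11, A[1][1] + B[1][1] = -4 + -5 = -9) = -9 (attained at k = 1)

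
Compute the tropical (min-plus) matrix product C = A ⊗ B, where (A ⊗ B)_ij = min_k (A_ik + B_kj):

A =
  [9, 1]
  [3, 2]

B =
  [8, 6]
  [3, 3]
A ⊗ B =
  [4, 4]
  [5, 5]

Apply the min-plus product entry-by-entry:
  C[0][0] = min over k of (A[0][0] + B[0][0] = 9 + 8 = 17, A[0][1] + B[1][0] = 1 + 3 = 4) = 4 (attained at k = 1)
  C[0][1] = min over k of (A[0][0] + B[0][1] = 9 + 6 = 15, A[0][1] + B[1][1] = 1 + 3 = 4) = 4 (attained at k = 1)
  C[1][0] = min over k of (A[1][0] + B[0][0] = 3 + 8 = 11, A[1][1] + B[1][0] = 2 + 3 = 5) = 5 (attained at k = 1)
  C[1][1] = min over k of (A[1][0] + B[0][1] = 3 + 6 = 9, A[1][1] + B[1][1] = 2 + 3 = 5) = 5 (attained at k = 1)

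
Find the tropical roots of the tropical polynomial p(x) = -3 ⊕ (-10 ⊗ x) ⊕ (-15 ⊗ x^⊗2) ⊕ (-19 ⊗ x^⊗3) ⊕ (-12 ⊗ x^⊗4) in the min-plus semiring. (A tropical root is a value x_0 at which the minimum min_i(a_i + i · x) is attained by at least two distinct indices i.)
Roots: {-7, 4, 5, 7}

Each tropical root is a break point of the lower envelope of the lines y = a_i + i · x (there are 5 lines, with slopes 0, 1, ..., 4). Only the lines that attain the minimum somewhere contribute to roots; other lines are dominated. Here the surviving (envelope) indices are i = 4, i = 3, i = 2, i = 1, i = 0.
Intersections between consecutive envelope lines give the roots: for adjacent envelope indices i < j the intersection is x = (a_i − a_j) / (j − i). Reading off the sorted break points: {-7, 4, 5, 7}.
Verification: at each break x_0, at least two indices attain the minimum of min_i(a_i + i · x_0).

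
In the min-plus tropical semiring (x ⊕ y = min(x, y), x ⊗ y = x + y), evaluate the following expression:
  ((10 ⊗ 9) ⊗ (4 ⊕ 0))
((10 ⊗ 9) ⊗ (4 ⊕ 0)) = 19

Expand innermost to outermost. Recall ⊕ takes the minimum of its arguments and ⊗ takes their sum. Working out the expression ((10 ⊗ 9) ⊗ (4 ⊕ 0)) gives 19.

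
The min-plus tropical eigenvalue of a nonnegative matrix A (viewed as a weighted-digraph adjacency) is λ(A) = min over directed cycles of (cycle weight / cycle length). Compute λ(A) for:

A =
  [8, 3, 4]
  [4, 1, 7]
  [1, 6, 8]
λ(A) = 1

Enumerate directed cycles and compute their means (weight / length). Sample:
  cycle 0 → 0: weight = 8, length = 1, mean = 8/1 ≈ 8.000
  cycle 1 → 1: weight = 1, length = 1, mean = 1/1 ≈ 1.000
  cycle 2 → 2: weight = 8, length = 1, mean = 8/1 ≈ 8.000
  cycle 0 → 1 → 0: weight = 7, length = 2, mean = 7/2 ≈ 3.500
  cycle 0 → 2 → 0: weight = 5, length = 2, mean = 5/2 ≈ 2.500
  cycle 1 → 0 → 1: weight = 7, length = 2, mean = 7/2 ≈ 3.500
Minimum mean = 1.000, attained e.g. along the cycle 1 → 1 with weight 1 and length 1. So λ(A) = 1/1 = 1.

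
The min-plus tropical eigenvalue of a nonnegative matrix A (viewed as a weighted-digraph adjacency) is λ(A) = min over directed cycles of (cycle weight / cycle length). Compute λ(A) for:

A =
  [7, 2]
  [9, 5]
λ(A) = 5

Enumerate directed cycles and compute their means (weight / length). Sample:
  cycle 0 → 0: weight = 7, length = 1, mean = 7/1 ≈ 7.000
  cycle 1 → 1: weight = 5, length = 1, mean = 5/1 ≈ 5.000
  cycle 0 → 1 → 0: weight = 11, length = 2, mean = 11/2 ≈ 5.500
  cycle 1 → 0 → 1: weight = 11, length = 2, mean = 11/2 ≈ 5.500
Minimum mean = 5.000, attained e.g. along the cycle 1 → 1 with weight 5 and length 1. So λ(A) = 5/1 = 5.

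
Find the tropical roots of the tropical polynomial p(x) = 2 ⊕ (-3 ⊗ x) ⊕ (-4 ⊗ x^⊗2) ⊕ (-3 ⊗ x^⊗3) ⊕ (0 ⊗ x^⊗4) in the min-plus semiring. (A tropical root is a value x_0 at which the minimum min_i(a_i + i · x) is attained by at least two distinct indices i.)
Roots: {-3, -1, 1, 5}

Each tropical root is a break point of the lower envelope of the lines y = a_i + i · x (there are 5 lines, with slopes 0, 1, ..., 4). Only the lines that attain the minimum somewhere contribute to roots; other lines are dominated. Here the surviving (envelope) indices are i = 4, i = 3, i = 2, i = 1, i = 0.
Intersections between consecutive envelope lines give the roots: for adjacent envelope indices i < j the intersection is x = (a_i − a_j) / (j − i). Reading off the sorted break points: {-3, -1, 1, 5}.
Verification: at each break x_0, at least two indices attain the minimum of min_i(a_i + i · x_0).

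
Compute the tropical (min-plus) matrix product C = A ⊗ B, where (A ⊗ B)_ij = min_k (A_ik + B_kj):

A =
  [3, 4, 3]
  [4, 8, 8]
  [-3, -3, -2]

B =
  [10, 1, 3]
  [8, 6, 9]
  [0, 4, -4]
A ⊗ B =
  [3, 4, -1]
  [8, 5, 4]
  [-2, -2, -6]

Apply the min-plus product entry-by-entry:
  C[0][0] = min over k of (A[0][0] + B[0][0] = 3 + 10 = 13, A[0][1] + B[1][0] = 4 + 8 = 12, A[0][2] + B[2][0] = 3 + 0 = 3) = 3 (attained at k = 2)
  C[0][1] = min over k of (A[0][0] + B[0][1] = 3 + 1 = 4, A[0][1] + B[1][1] = 4 + 6 = 10, A[0][2] + B[2][1] = 3 + 4 = 7) = 4 (attained at k = 0)
  C[0][2] = min over k of (A[0][0] + B[0][2] = 3 + 3 = 6, A[0][1] + B[1][2] = 4 + 9 = 13, A[0][2] + B[2][2] = 3 + -4 = -1) = -1 (attained at k = 2)
  C[1][0] = min over k of (A[1][0] + B[0][0] = 4 + 10 = 14, A[1][1] + B[1][0] = 8 + 8 = 16, A[1][2] + B[2][0] = 8 + 0 = 8) = 8 (attained at k = 2)
  C[1][1] = min over k of (A[1][0] + B[0][1] = 4 + 1 = 5, A[1][1] + B[1][1] = 8 + 6 = 14, A[1][2] + B[2][1] = 8 + 4 = 12) = 5 (attained at k = 0)
  C[1][2] = min over k of (A[1][0] + B[0][2] = 4 + 3 = 7, A[1][1] + B[1][2] = 8 + 9 = 17, A[1][2] + B[2][2] = 8 + -4 = 4) = 4 (attained at k = 2)
  C[2][0] = min over k of (A[2][0] + B[0][0] = -3 + 10 = 7, A[2][1] + B[1][0] = -3 + 8 = 5, A[2][2] + B[2][0] = -2 + 0 = -2) = -2 (attained at k = 2)
  C[2][1] = min over k of (A[2][0] + B[0][1] = -3 + 1 = -2, A[2][1] + B[1][1] = -3 + 6 = 3, A[2][2] + B[2][1] = -2 + 4 = 2) = -2 (attained at k = 0)
  C[2][2] = min over k of (A[2][0] + B[0][2] = -3 + 3 = 0, A[2][1] + B[1][2] = -3 + 9 = 6, A[2][2] + B[2][2] = -2 + -4 = -6) = -6 (attained at k = 2)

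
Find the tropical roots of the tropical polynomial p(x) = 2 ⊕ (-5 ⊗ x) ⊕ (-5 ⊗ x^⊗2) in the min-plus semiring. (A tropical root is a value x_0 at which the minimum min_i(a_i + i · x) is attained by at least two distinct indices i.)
Roots: {0, 7}

Each tropical root is a break point of the lower envelope of the lines y = a_i + i · x (there are 3 lines, with slopes 0, 1, ..., 2). Only the lines that attain the minimum somewhere contribute to roots; other lines are dominated. Here the surviving (envelope) indices are i = 2, i = 1, i = 0.
Intersections between consecutive envelope lines give the roots: for adjacent envelope indices i < j the intersection is x = (a_i − a_j) / (j − i). Reading off the sorted break points: {0, 7}.
Verification: at each break x_0, at least two indices attain the minimum of min_i(a_i + i · x_0).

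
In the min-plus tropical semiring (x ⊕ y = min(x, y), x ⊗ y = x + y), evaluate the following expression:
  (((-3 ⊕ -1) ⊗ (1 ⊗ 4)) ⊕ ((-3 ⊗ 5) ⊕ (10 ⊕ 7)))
(((-3 ⊕ -1) ⊗ (1 ⊗ 4)) ⊕ ((-3 ⊗ 5) ⊕ (10 ⊕ 7))) = 2

Expand innermost to outermost. Recall ⊕ takes the minimum of its arguments and ⊗ takes their sum. Working out the expression (((-3 ⊕ -1) ⊗ (1 ⊗ 4)) ⊕ ((-3 ⊗ 5) ⊕ (10 ⊕ 7))) gives 2.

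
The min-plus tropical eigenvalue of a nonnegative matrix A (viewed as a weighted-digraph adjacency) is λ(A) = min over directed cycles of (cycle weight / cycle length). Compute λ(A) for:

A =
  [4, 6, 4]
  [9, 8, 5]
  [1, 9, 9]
λ(A) = 5/2

Enumerate directed cycles and compute their means (weight / length). Sample:
  cycle 0 → 0: weight = 4, length = 1, mean = 4/1 ≈ 4.000
  cycle 1 → 1: weight = 8, length = 1, mean = 8/1 ≈ 8.000
  cycle 2 → 2: weight = 9, length = 1, mean = 9/1 ≈ 9.000
  cycle 0 → 1 → 0: weight = 15, length = 2, mean = 15/2 ≈ 7.500
  cycle 0 → 2 → 0: weight = 5, length = 2, mean = 5/2 ≈ 2.500
  cycle 1 → 0 → 1: weight = 15, length = 2, mean = 15/2 ≈ 7.500
Minimum mean = 2.500, attained e.g. along the cycle 0 → 2 → 0 with weight 5 and length 2. So λ(A) = 5/2 = 5/2.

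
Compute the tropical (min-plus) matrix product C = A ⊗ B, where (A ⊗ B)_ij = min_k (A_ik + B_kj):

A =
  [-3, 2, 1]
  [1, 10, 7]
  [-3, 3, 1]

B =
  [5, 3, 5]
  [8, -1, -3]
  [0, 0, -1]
A ⊗ B =
  [1, 0, -1]
  [6, 4, 6]
  [1, 0, 0]

Apply the min-plus product entry-by-entry:
  C[0][0] = min over k of (A[0][0] + B[0][0] = -3 + 5 = 2, A[0][1] + B[1][0] = 2 + 8 = 10, A[0][2] + B[2][0] = 1 + 0 = 1) = 1 (attained at k = 2)
  C[0][1] = min over k of (A[0][0] + B[0][1] = -3 + 3 = 0, A[0][1] + B[1][1] = 2 + -1 = 1, A[0][2] + B[2][1] = 1 + 0 = 1) = 0 (attained at k = 0)
  C[0][2] = min over k of (A[0][0] + B[0][2] = -3 + 5 = 2, A[0][1] + B[1][2] = 2 + -3 = -1, A[0][2] + B[2][2] = 1 + -1 = 0) = -1 (attained at k = 1)
  C[1][0] = min over k of (A[1][0] + B[0][0] = 1 + 5 = 6, A[1][1] + B[1][0] = 10 + 8 = 18, A[1][2] + B[2][0] = 7 + 0 = 7) = 6 (attained at k = 0)
  C[1][1] = min over k of (A[1][0] + B[0][1] = 1 + 3 = 4, A[1][1] + B[1][1] = 10 + -1 = 9, A[1][2] + B[2][1] = 7 + 0 = 7) = 4 (attained at k = 0)
  C[1][2] = min over k of (A[1][0] + B[0][2] = 1 + 5 = 6, A[1][1] + B[1][2] = 10 + -3 = 7, A[1][2] + B[2][2] = 7 + -1 = 6) = 6 (attained at k = 0)
  C[2][0] = min over k of (A[2][0] + B[0][0] = -3 + 5 = 2, A[2][1] + B[1][0] = 3 + 8 = 11, A[2][2] + B[2][0] = 1 + 0 = 1) = 1 (attained at k = 2)
  C[2][1] = min over k of (A[2][0] + B[0][1] = -3 + 3 = 0, A[2][1] + B[1][1] = 3 + -1 = 2, A[2][2] + B[2][1] = 1 + 0 = 1) = 0 (attained at k = 0)
  C[2][2] = min over k of (A[2][0] + B[0][2] = -3 + 5 = 2, A[2][1] + B[1][2] = 3 + -3 = 0, A[2][2] + B[2][2] = 1 + -1 = 0) = 0 (attained at k = 1)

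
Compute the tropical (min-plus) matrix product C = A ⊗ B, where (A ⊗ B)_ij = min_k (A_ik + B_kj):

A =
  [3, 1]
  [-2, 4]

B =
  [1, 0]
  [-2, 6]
A ⊗ B =
  [-1, 3]
  [-1, -2]

Apply the min-plus product entry-by-entry:
  C[0][0] = min over k of (A[0][0] + B[0][0] = 3 + 1 = 4, A[0][1] + B[1][0] = 1 + -2 = -1) = -1 (attained at k = 1)
  C[0][1] = min over k of (A[0][0] + B[0][1] = 3 + 0 = 3, A[0][1] + B[1][1] = 1 + 6 = 7) = 3 (attained at k = 0)
  C[1][0] = min over k of (A[1][0] + B[0][0] = -2 + 1 = -1, A[1][1] + B[1][0] = 4 + -2 = 2) = -1 (attained at k = 0)
  C[1][1] = min over k of (A[1][0] + B[0][1] = -2 + 0 = -2, A[1][1] + B[1][1] = 4 + 6 = 10) = -2 (attained at k = 0)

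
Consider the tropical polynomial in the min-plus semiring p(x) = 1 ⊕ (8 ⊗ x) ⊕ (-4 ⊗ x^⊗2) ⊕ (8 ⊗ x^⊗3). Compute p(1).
p(1) = -2

A tropical monomial a ⊗ x^⊗i evaluates to a + i · x. Evaluating each term at x = 1:
  Term 0 contributes 1 + 0 · 1 = 1
  Term 1 contributes 8 + 1 · 1 = 9
  Term 2 contributes -4 + 2 · 1 = -2
  Term 3 contributes 8 + 3 · 1 = 11
p(1) = ⊕ of these = min[1, 9, -2, 11] = -2.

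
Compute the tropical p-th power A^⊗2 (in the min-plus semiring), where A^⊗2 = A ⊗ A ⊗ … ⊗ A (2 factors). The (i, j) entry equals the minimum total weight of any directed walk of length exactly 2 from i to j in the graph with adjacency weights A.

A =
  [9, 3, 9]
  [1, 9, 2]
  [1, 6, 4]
A^⊗2 =
  [4, 12, 5]
  [3, 4, 6]
  [5, 4, 8]

Each entry (A^⊗2)_ij equals the minimum over all length-2 walks i = v_0 → v_1 → … → v_2 = j of Σ_t A[v_t][v_{t+1}]. For example, for (i, j) = (0, 2) we minimise over 3 possible intermediate vertex sequences; the minimum is 5, attained along the walk 0 → 1 → 2.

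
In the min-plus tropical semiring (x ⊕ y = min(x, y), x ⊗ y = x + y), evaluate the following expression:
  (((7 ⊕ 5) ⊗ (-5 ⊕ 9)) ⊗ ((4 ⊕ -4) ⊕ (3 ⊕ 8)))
(((7 ⊕ 5) ⊗ (-5 ⊕ 9)) ⊗ ((4 ⊕ -4) ⊕ (3 ⊕ 8))) = -4

Expand innermost to outermost. Recall ⊕ takes the minimum of its arguments and ⊗ takes their sum. Working out the expression (((7 ⊕ 5) ⊗ (-5 ⊕ 9)) ⊗ ((4 ⊕ -4) ⊕ (3 ⊕ 8))) gives -4.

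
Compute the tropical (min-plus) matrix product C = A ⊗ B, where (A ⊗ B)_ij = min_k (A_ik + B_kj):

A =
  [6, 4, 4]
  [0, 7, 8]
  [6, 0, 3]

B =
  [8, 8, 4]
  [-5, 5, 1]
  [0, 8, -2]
A ⊗ B =
  [-1, 9, 2]
  [2, 8, 4]
  [-5, 5, 1]

Apply the min-plus product entry-by-entry:
  C[0][0] = min over k of (A[0][0] + B[0][0] = 6 + 8 = 14, A[0][1] + B[1][0] = 4 + -5 = -1, A[0][2] + B[2][0] = 4 + 0 = 4) = -1 (attained at k = 1)
  C[0][1] = min over k of (A[0][0] + B[0][1] = 6 + 8 = 14, A[0][1] + B[1][1] = 4 + 5 = 9, A[0][2] + B[2][1] = 4 + 8 = 12) = 9 (attained at k = 1)
  C[0][2] = min over k of (A[0][0] + B[0][2] = 6 + 4 = 10, A[0][1] + B[1][2] = 4 + 1 = 5, A[0][2] + B[2][2] = 4 + -2 = 2) = 2 (attained at k = 2)
  C[1][0] = min over k of (A[1][0] + B[0][0] = 0 + 8 = 8, A[1][1] + B[1][0] = 7 + -5 = 2, A[1][2] + B[2][0] = 8 + 0 = 8) = 2 (attained at k = 1)
  C[1][1] = min over k of (A[1][0] + B[0][1] = 0 + 8 = 8, A[1][1] + B[1][1] = 7 + 5 = 12, A[1][2] + B[2][1] = 8 + 8 = 16) = 8 (attained at k = 0)
  C[1][2] = min over k of (A[1][0] + B[0][2] = 0 + 4 = 4, A[1][1] + B[1][2] = 7 + 1 = 8, A[1][2] + B[2][2] = 8 + -2 = 6) = 4 (attained at k = 0)
  C[2][0] = min over k of (A[2][0] + B[0][0] = 6 + 8 = 14, A[2][1] + B[1][0] = 0 + -5 = -5, A[2][2] + B[2][0] = 3 + 0 = 3) = -5 (attained at k = 1)
  C[2][1] = min over k of (A[2][0] + B[0][1] = 6 + 8 = 14, A[2][1] + B[1][1] = 0 + 5 = 5, A[2][2] + B[2][1] = 3 + 8 = 11) = 5 (attained at k = 1)
  C[2][2] = min over k of (A[2][0] + B[0][2] = 6 + 4 = 10, A[2][1] + B[1][2] = 0 + 1 = 1, A[2][2] + B[2][2] = 3 + -2 = 1) = 1 (attained at k = 1)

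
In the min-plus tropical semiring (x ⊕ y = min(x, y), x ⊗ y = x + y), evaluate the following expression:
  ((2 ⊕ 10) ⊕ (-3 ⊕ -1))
((2 ⊕ 10) ⊕ (-3 ⊕ -1)) = -3

Expand innermost to outermost. Recall ⊕ takes the minimum of its arguments and ⊗ takes their sum. Working out the expression ((2 ⊕ 10) ⊕ (-3 ⊕ -1)) gives -3.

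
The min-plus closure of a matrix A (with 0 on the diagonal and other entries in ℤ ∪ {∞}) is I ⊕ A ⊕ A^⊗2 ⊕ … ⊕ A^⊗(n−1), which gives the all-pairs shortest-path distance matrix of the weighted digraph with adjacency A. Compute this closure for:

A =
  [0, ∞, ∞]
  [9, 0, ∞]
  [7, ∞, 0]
Closure =
  [0, ∞, ∞]
  [9, 0, ∞]
  [7, ∞, 0]

This is the Floyd-Warshall all-pairs shortest-path computation. For each intermediate vertex k = 0, 1, …, 2, update dist[i][j] ← min(dist[i][j], dist[i][k] + dist[k][j]). The final matrix gives, for each (i, j), the minimum total weight of any directed path from i to j (possibly empty when i = j).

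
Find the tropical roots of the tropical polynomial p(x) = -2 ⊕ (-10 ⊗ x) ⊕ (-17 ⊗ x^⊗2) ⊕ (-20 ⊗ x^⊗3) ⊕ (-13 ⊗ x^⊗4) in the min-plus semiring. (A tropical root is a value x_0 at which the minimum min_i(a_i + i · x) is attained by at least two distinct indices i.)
Roots: {-7, 3, 7, 8}

Each tropical root is a break point of the lower envelope of the lines y = a_i + i · x (there are 5 lines, with slopes 0, 1, ..., 4). Only the lines that attain the minimum somewhere contribute to roots; other lines are dominated. Here the surviving (envelope) indices are i = 4, i = 3, i = 2, i = 1, i = 0.
Intersections between consecutive envelope lines give the roots: for adjacent envelope indices i < j the intersection is x = (a_i − a_j) / (j − i). Reading off the sorted break points: {-7, 3, 7, 8}.
Verification: at each break x_0, at least two indices attain the minimum of min_i(a_i + i · x_0).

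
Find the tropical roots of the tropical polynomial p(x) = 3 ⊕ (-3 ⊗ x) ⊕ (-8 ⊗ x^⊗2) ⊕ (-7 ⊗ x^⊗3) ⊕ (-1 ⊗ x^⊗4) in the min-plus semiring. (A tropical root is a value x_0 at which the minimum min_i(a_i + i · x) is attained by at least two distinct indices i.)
Roots: {-6, -1, 5, 6}

Each tropical root is a break point of the lower envelope of the lines y = a_i + i · x (there are 5 lines, with slopes 0, 1, ..., 4). Only the lines that attain the minimum somewhere contribute to roots; other lines are dominated. Here the surviving (envelope) indices are i = 4, i = 3, i = 2, i = 1, i = 0.
Intersections between consecutive envelope lines give the roots: for adjacent envelope indices i < j the intersection is x = (a_i − a_j) / (j − i). Reading off the sorted break points: {-6, -1, 5, 6}.
Verification: at each break x_0, at least two indices attain the minimum of min_i(a_i + i · x_0).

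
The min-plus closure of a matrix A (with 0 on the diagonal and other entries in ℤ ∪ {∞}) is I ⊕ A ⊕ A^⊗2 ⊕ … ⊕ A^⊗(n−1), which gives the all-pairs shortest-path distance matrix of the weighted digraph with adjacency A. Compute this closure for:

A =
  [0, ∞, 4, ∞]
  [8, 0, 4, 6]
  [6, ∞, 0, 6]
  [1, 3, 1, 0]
Closure =
  [0, 13, 4, 10]
  [7, 0, 4, 6]
  [6, 9, 0, 6]
  [1, 3, 1, 0]

This is the Floyd-Warshall all-pairs shortest-path computation. For each intermediate vertex k = 0, 1, …, 3, update dist[i][j] ← min(dist[i][j], dist[i][k] + dist[k][j]). The final matrix gives, for each (i, j), the minimum total weight of any directed path from i to j (possibly empty when i = j).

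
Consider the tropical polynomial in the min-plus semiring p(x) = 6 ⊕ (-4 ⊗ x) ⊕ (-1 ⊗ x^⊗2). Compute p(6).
p(6) = 2

A tropical monomial a ⊗ x^⊗i evaluates to a + i · x. Evaluating each term at x = 6:
  Term 0 contributes 6 + 0 · 6 = 6
  Term 1 contributes -4 + 1 · 6 = 2
  Term 2 contributes -1 + 2 · 6 = 11
p(6) = ⊕ of these = min[6, 2, 11] = 2.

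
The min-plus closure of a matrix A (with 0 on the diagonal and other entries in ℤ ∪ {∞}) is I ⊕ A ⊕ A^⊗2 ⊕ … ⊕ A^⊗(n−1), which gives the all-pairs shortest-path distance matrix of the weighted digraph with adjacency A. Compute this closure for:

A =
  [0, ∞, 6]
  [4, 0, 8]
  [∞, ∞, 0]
Closure =
  [0, ∞, 6]
  [4, 0, 8]
  [∞, ∞, 0]

This is the Floyd-Warshall all-pairs shortest-path computation. For each intermediate vertex k = 0, 1, …, 2, update dist[i][j] ← min(dist[i][j], dist[i][k] + dist[k][j]). The final matrix gives, for each (i, j), the minimum total weight of any directed path from i to j (possibly empty when i = j).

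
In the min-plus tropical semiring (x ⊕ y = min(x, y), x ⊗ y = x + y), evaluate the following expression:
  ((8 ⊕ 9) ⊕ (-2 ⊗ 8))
((8 ⊕ 9) ⊕ (-2 ⊗ 8)) = 6

Expand innermost to outermost. Recall ⊕ takes the minimum of its arguments and ⊗ takes their sum. Working out the expression ((8 ⊕ 9) ⊕ (-2 ⊗ 8)) gives 6.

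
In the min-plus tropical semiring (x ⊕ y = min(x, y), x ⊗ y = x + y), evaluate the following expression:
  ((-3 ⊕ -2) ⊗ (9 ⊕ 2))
((-3 ⊕ -2) ⊗ (9 ⊕ 2)) = -1

Expand innermost to outermost. Recall ⊕ takes the minimum of its arguments and ⊗ takes their sum. Working out the expression ((-3 ⊕ -2) ⊗ (9 ⊕ 2)) gives -1.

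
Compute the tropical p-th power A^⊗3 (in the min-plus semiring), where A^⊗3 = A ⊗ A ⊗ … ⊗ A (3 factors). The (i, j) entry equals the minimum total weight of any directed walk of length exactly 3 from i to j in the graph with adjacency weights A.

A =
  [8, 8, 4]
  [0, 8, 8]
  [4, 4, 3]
A^⊗3 =
  [8, 11, 10]
  [8, 8, 7]
  [7, 10, 8]

Each entry (A^⊗3)_ij equals the minimum over all length-3 walks i = v_0 → v_1 → … → v_3 = j of Σ_t A[v_t][v_{t+1}]. For example, for (i, j) = (0, 2) we minimise over 9 possible intermediate vertex sequences; the minimum is 10, attained along the walk 0 → 2 → 2 → 2.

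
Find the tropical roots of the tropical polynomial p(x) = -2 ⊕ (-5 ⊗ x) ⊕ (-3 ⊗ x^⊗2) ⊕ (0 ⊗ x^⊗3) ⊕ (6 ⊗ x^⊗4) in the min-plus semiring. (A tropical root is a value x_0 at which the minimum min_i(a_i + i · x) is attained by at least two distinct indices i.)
Roots: {-6, -3, -2, 3}

Each tropical root is a break point of the lower envelope of the lines y = a_i + i · x (there are 5 lines, with slopes 0, 1, ..., 4). Only the lines that attain the minimum somewhere contribute to roots; other lines are dominated. Here the surviving (envelope) indices are i = 4, i = 3, i = 2, i = 1, i = 0.
Intersections between consecutive envelope lines give the roots: for adjacent envelope indices i < j the intersection is x = (a_i − a_j) / (j − i). Reading off the sorted break points: {-6, -3, -2, 3}.
Verification: at each break x_0, at least two indices attain the minimum of min_i(a_i + i · x_0).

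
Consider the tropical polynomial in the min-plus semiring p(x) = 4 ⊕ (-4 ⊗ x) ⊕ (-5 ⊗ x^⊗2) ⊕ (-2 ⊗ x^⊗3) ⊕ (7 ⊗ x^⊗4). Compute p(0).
p(0) = -5

A tropical monomial a ⊗ x^⊗i evaluates to a + i · x. Evaluating each term at x = 0:
  Term 0 contributes 4 + 0 · 0 = 4
  Term 1 contributes -4 + 1 · 0 = -4
  Term 2 contributes -5 + 2 · 0 = -5
  Term 3 contributes -2 + 3 · 0 = -2
  Term 4 contributes 7 + 4 · 0 = 7
p(0) = ⊕ of these = min[4, -4, -5, -2, 7] = -5.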